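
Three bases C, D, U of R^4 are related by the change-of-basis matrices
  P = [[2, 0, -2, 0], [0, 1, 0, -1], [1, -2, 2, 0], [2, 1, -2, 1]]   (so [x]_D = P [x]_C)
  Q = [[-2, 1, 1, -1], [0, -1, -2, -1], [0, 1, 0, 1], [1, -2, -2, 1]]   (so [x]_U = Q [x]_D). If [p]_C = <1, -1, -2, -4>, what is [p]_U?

<-11, -2, 4, 3>

Composing the changes, [p]_U = Q P [p]_C.
Q P = [[-5, -2, 8, -2], [-4, 2, -2, 0], [2, 2, -2, 0], [2, 3, -8, 3]]; applying this to <1, -1, -2, -4> gives <-11, -2, 4, 3>.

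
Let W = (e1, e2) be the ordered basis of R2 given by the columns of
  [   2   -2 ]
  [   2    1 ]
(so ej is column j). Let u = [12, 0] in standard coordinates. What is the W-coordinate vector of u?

[u]_W is the unique c with M c = u, where M has columns e1, e2.
System: 2c_1 - 2c_2 = 12, 2c_1 + c_2 = 0; solving gives c_1 = 2, c_2 = -4.
Check: 2e1 - 4e2 = [12, 0].

[2, -4]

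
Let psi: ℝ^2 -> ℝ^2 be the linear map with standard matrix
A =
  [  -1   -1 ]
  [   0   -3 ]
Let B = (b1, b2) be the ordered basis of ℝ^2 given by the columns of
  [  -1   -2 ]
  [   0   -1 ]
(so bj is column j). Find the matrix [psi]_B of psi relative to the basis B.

Let P have columns b1, b2. Then [psi]_B = P^(-1) A P.
Here det P = 1, so P^(-1) is integer; computing A P first and then P^(-1)(A P) gives [[-1, 3], [0, -3]].

[[-1, 3], [0, -3]]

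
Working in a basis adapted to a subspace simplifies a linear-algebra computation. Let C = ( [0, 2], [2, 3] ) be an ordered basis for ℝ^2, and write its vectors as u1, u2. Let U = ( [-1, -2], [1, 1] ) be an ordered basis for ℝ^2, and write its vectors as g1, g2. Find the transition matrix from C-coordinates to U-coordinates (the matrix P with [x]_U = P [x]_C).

[[-2, -1], [-2, 1]]

Take x = uj: its C-coordinates are the j-th standard unit vector, so P e_j — column j of P — equals [uj]_U.
u1 = -2g1 - 2g2, giving column 1 = [-2, -2]; repeating for each j gives P = [[-2, -1], [-2, 1]].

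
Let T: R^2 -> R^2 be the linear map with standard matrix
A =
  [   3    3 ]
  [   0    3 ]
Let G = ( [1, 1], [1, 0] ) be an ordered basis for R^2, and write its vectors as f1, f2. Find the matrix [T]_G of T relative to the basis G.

Let P have columns f1, f2. Then [T]_G = P^(-1) A P.
Here det P = -1, so P^(-1) is integer; computing A P first and then P^(-1)(A P) gives [[3, 0], [3, 3]].

[[3, 0], [3, 3]]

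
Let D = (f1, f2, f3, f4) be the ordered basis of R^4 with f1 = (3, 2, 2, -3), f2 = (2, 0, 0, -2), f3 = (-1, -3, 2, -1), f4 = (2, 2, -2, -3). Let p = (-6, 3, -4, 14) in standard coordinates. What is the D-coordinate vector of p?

(-1, -1, -3, -2)

[p]_D is the unique c with M c = p, where M has columns f1, ..., f4.
Solving this 4x4 system gives c = (-1, -1, -3, -2).
Check: -f1 - f2 - 3f3 - 2f4 = (-6, 3, -4, 14).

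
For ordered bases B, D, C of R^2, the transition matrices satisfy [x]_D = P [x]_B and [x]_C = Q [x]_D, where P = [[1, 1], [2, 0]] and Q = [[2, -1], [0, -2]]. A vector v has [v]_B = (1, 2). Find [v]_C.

(4, -4)

Composing the changes, [v]_C = Q P [v]_B.
Q P = [[0, 2], [-4, 0]]; applying this to (1, 2) gives (4, -4).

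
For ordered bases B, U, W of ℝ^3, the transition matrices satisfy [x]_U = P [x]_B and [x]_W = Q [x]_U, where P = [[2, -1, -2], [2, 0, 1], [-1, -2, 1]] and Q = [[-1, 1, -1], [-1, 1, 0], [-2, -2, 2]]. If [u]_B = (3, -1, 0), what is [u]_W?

Composing the changes, [u]_W = Q P [u]_B.
Q P = [[1, 3, 2], [0, 1, 3], [-10, -2, 4]]; applying this to (3, -1, 0) gives (0, -1, -28).

(0, -1, -28)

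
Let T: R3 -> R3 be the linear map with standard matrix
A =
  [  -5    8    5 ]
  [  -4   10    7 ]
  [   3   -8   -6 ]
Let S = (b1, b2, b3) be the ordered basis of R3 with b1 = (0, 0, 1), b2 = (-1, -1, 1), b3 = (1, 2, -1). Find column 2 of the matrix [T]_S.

Column 2 of [T]_S is the S-coordinate vector of T(b2).
In standard coordinates T(b2) = A b2 = (2, 1, -1).
Converting to S: (2, 1, -1) = b1 - 3b2 - b3, so the coordinate vector is (1, -3, -1).

(1, -3, -1)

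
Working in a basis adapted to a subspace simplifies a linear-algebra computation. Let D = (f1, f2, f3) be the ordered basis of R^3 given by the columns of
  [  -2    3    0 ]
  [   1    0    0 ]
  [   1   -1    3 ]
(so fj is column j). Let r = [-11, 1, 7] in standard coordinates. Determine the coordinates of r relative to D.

We seek scalars with c_1 f1 + ... + c_3 f3 = r; equivalently solve M c = r where the columns of M are f1, ..., f3.
Gaussian elimination on [M | r] yields c = (1, -3, 1).
Check: f1 - 3f2 + f3 = [-11, 1, 7].

[1, -3, 1]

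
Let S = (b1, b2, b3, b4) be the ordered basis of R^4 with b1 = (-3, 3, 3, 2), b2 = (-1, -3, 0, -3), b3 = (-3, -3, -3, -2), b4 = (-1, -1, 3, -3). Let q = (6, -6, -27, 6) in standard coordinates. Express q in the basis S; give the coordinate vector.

[q]_S is the unique c with M c = q, where M has columns b1, ..., b4.
Gaussian elimination on [M | q] yields c = (-3, -3, 3, -3).
Check: -3b1 - 3b2 + 3b3 - 3b4 = (6, -6, -27, 6).

(-3, -3, 3, -3)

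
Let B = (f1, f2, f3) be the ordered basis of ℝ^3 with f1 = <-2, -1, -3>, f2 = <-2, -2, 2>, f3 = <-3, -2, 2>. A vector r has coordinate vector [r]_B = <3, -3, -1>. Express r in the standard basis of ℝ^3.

r = M [r]_B, where M has columns f1, ..., f3.
Carrying out the matrix-vector product, r = <3, 5, -17>.

<3, 5, -17>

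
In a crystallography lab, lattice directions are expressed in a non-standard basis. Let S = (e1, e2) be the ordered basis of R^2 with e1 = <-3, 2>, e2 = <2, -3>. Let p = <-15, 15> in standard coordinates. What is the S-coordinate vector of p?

Write p = c_1 e1 + c_2 e2 and solve for the c_i.
System: -3c_1 + 2c_2 = -15, 2c_1 - 3c_2 = 15; solving gives c_1 = 3, c_2 = -3.
Check: 3e1 - 3e2 = <-15, 15>.

<3, -3>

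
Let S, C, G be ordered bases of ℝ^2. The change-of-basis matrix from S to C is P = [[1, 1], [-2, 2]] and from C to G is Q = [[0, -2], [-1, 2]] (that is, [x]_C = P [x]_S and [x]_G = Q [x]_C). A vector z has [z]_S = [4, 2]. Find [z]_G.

First [z]_C = P [z]_S = [6, -4].
Then [z]_G = Q [z]_C = [8, -14].

[8, -14]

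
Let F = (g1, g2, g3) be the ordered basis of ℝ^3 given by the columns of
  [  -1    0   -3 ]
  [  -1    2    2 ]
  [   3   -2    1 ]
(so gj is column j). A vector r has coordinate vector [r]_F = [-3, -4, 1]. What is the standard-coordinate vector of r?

r = M [r]_F, where M has columns g1, ..., g3.
Carrying out the matrix-vector product, r = [0, -3, 0].

[0, -3, 0]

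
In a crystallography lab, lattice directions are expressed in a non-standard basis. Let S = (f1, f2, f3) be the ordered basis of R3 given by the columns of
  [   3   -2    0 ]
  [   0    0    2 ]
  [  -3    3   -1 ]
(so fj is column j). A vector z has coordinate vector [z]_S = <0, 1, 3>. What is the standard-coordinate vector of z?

By definition z = 0·f1 + f2 + 3f3.
Summing componentwise gives <-2, 6, 0>.

<-2, 6, 0>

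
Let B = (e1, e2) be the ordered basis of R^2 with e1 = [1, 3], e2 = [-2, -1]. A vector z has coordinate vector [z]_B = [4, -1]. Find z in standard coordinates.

[6, 13]

By definition z = 4e1 - e2.
Summing componentwise gives [6, 13].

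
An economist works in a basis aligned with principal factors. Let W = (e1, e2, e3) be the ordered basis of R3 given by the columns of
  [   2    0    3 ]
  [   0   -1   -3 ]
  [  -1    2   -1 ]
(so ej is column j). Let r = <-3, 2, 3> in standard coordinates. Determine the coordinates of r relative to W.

<0, 1, -1>

Write r = c_1 e1 + ... + c_3 e3 and solve for the c_i.
Row-reducing the augmented matrix [M | r] gives c = (0, 1, -1).
Check: 0·e1 + e2 - e3 = <-3, 2, 3>.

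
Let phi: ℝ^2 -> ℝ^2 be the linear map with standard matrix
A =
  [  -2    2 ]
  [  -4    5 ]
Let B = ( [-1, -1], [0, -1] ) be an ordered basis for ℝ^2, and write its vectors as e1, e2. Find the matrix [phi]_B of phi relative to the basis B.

[[0, 2], [1, 3]]

The j-th column of [phi]_B is [phi(ej)]_B.
phi(e1) = A e1 = [0, -1] = 0·e1 + e2, so column 1 is [0, 1].
Repeating for e2 and assembling the columns gives [[0, 2], [1, 3]].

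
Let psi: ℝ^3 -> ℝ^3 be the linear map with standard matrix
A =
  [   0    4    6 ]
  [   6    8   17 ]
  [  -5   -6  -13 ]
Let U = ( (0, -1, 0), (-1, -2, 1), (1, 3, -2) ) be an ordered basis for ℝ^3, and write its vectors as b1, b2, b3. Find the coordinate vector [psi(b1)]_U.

(-2, 2, -2)

Compute psi(b1) = A b1 = (-4, -8, 6) in standard coordinates.
Then write this in U-coordinates: solve for y in y_1 b1 + ... + y_3 b3 = (-4, -8, 6).
This gives y = (-2, 2, -2), which is column 1 of [psi]_U.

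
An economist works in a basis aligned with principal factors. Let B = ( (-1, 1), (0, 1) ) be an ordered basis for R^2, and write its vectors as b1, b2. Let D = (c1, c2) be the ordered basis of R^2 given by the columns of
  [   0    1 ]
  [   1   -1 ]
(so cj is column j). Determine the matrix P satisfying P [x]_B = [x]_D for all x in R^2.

Let M have columns bj and N have columns cj. Then for every x, N [x]_D = x = M [x]_B, so P = N^(-1) M.
Since det N = -1, N^(-1) has integer entries; multiplying gives P = [[0, 1], [-1, 0]].

[[0, 1], [-1, 0]]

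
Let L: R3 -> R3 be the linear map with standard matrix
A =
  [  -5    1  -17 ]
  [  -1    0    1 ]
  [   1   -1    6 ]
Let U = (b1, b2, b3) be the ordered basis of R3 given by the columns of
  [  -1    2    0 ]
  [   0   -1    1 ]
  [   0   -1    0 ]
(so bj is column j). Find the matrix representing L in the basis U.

Let P have columns b1, ..., b3. Then [L]_U = P^(-1) A P.
Here det P = -1, so P^(-1) is integer; computing A P first and then P^(-1)(A P) gives [[-3, 0, 1], [1, 3, 1], [2, 0, 1]].

[[-3, 0, 1], [1, 3, 1], [2, 0, 1]]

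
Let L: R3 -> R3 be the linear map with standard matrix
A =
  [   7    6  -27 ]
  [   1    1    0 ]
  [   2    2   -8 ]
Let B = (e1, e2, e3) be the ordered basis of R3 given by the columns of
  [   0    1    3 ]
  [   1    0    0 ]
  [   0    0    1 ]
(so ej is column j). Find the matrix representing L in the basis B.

[[1, 1, 3], [0, 1, 0], [2, 2, -2]]

The j-th column of [L]_B is [L(ej)]_B.
L(e1) = A e1 = <6, 1, 2> = e1 + 0·e2 + 2e3, so column 1 is <1, 0, 2>.
Repeating for e2, e3 and assembling the columns gives [[1, 1, 3], [0, 1, 0], [2, 2, -2]].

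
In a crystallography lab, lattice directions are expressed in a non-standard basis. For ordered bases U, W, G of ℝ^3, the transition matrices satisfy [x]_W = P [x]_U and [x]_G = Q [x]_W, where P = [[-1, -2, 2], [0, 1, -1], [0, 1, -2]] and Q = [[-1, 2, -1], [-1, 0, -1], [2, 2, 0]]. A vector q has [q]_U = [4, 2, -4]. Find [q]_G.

[18, 6, -20]

Composing the changes, [q]_G = Q P [q]_U.
Q P = [[1, 3, -2], [1, 1, 0], [-2, -2, 2]]; applying this to [4, 2, -4] gives [18, 6, -20].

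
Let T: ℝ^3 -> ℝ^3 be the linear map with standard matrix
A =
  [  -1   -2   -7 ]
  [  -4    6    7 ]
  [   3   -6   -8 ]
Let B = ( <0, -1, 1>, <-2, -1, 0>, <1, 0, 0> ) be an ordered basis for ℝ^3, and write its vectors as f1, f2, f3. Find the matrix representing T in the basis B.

The j-th column of [T]_B is [T(fj)]_B.
T(f1) = A f1 = <-5, 1, -2> = -2f1 + f2 - 3f3, so column 1 is <-2, 1, -3>.
Repeating for f2, f3 and assembling the columns gives [[-2, 0, 3], [1, -2, 1], [-3, 0, 1]].

[[-2, 0, 3], [1, -2, 1], [-3, 0, 1]]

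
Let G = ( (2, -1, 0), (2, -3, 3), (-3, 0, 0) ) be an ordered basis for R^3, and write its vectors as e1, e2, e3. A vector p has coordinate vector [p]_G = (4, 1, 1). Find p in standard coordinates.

By definition p = 4e1 + e2 + e3.
Summing componentwise gives (7, -7, 3).

(7, -7, 3)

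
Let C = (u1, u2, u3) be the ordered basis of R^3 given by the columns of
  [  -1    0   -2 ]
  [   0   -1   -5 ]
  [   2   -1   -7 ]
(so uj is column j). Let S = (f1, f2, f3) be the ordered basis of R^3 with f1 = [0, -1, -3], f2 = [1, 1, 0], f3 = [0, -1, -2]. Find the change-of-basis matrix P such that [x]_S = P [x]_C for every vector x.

[[0, -1, 1], [-1, 0, -2], [-1, 2, 2]]

Take x = uj: its C-coordinates are the j-th standard unit vector, so P e_j — column j of P — equals [uj]_S.
u1 = 0·f1 - f2 - f3, giving column 1 = [0, -1, -1]; repeating for each j gives P = [[0, -1, 1], [-1, 0, -2], [-1, 2, 2]].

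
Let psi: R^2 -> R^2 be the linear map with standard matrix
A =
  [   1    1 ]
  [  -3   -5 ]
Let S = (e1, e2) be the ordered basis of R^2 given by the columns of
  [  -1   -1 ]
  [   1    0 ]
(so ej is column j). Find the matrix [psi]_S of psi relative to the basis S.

With P the matrix whose columns are e1, e2, [psi]_S = P^(-1) A P.
Column by column: psi(e1) = A e1 = [0, -2]; its S-coordinates [-2, 2] give column 1.
Continuing for each basis vector yields [psi]_S = [[-2, 3], [2, -2]].

[[-2, 3], [2, -2]]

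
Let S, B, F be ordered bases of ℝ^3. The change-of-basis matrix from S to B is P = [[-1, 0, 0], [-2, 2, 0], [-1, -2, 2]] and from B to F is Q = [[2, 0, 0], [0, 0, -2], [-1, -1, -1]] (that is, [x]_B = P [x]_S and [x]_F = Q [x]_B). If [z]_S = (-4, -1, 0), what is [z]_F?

(8, -12, -16)

Composing the changes, [z]_F = Q P [z]_S.
Q P = [[-2, 0, 0], [2, 4, -4], [4, 0, -2]]; applying this to (-4, -1, 0) gives (8, -12, -16).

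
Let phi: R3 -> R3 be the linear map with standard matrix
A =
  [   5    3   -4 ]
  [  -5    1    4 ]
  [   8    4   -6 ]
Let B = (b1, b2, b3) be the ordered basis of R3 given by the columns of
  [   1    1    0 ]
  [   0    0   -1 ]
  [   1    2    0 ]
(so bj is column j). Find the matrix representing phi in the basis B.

[[0, -2, -2], [1, -1, -1], [1, -3, 1]]

Let P have columns b1, ..., b3. Then [phi]_B = P^(-1) A P.
Here det P = 1, so P^(-1) is integer; computing A P first and then P^(-1)(A P) gives [[0, -2, -2], [1, -1, -1], [1, -3, 1]].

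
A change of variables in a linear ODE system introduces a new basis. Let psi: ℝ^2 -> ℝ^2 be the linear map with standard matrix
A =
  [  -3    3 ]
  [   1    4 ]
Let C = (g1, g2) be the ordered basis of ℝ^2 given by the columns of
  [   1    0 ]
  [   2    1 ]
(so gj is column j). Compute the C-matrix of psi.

With P the matrix whose columns are g1, g2, [psi]_C = P^(-1) A P.
Column by column: psi(g1) = A g1 = [3, 9]; its C-coordinates [3, 3] give column 1.
Continuing for each basis vector yields [psi]_C = [[3, 3], [3, -2]].

[[3, 3], [3, -2]]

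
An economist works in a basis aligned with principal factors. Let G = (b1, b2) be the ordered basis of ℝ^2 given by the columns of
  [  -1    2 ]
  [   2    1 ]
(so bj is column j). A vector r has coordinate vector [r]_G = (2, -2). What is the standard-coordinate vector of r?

(-6, 2)

r = M [r]_G, where M has columns b1, b2.
Carrying out the matrix-vector product, r = (-6, 2).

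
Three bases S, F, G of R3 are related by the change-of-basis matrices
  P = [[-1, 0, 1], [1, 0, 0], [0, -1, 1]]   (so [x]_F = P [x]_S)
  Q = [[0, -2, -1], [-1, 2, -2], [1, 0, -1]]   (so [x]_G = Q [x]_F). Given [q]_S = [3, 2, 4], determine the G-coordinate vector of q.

Apply P to get F-coordinates [1, 3, 2], then Q to get G-coordinates.
The result is [q]_G = [-8, 1, -1].

[-8, 1, -1]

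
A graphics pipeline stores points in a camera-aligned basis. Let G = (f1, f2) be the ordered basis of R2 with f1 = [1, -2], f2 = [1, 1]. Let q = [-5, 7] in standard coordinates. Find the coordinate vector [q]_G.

[-4, -1]

Write q = c_1 f1 + c_2 f2 and solve for the c_i.
System: c_1 + c_2 = -5, -2c_1 + c_2 = 7; solving gives c_1 = -4, c_2 = -1.
Check: -4f1 - f2 = [-5, 7].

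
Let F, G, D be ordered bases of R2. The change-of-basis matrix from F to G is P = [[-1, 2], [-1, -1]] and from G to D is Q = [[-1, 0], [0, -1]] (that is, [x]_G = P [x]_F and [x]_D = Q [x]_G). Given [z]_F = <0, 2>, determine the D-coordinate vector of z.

Apply P to get G-coordinates <4, -2>, then Q to get D-coordinates.
The result is [z]_D = <-4, 2>.

<-4, 2>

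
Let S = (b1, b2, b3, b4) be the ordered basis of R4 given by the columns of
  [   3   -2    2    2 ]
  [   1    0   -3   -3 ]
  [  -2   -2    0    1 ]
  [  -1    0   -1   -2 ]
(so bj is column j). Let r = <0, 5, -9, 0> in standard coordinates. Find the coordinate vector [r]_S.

<2, 2, 0, -1>

Write r = c_1 b1 + ... + c_4 b4 and solve for the c_i.
Solving this 4x4 system gives c = (2, 2, 0, -1).
Check: 2b1 + 2b2 + 0·b3 - b4 = <0, 5, -9, 0>.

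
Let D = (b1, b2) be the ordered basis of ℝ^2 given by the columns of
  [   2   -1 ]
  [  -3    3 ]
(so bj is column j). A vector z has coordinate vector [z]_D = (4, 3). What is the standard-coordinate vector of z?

z = M [z]_D, where M has columns b1, b2.
Carrying out the matrix-vector product, z = (5, -3).

(5, -3)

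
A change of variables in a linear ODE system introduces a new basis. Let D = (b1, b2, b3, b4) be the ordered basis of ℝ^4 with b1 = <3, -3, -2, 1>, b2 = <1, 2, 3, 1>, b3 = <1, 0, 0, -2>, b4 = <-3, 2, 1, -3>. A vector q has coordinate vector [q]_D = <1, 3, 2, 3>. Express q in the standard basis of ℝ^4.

<-1, 9, 10, -9>

By definition q = b1 + 3b2 + 2b3 + 3b4.
Summing componentwise gives <-1, 9, 10, -9>.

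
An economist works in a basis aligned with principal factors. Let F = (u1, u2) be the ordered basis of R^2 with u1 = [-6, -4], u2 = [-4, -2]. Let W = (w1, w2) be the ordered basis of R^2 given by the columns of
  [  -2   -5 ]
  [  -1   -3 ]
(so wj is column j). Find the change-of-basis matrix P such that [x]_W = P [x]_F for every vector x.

Let M have columns uj and N have columns wj. Then for every x, N [x]_W = x = M [x]_F, so P = N^(-1) M.
Since det N = 1, N^(-1) has integer entries; multiplying gives P = [[-2, 2], [2, 0]].

[[-2, 2], [2, 0]]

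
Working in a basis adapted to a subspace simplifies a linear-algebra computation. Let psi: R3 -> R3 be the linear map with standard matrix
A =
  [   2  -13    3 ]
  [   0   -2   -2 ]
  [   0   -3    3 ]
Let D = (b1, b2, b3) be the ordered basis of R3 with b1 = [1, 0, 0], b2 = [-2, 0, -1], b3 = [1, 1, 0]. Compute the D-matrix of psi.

Let P have columns b1, ..., b3. Then [psi]_D = P^(-1) A P.
Here det P = 1, so P^(-1) is integer; computing A P first and then P^(-1)(A P) gives [[2, -3, -3], [0, 3, 3], [0, 2, -2]].

[[2, -3, -3], [0, 3, 3], [0, 2, -2]]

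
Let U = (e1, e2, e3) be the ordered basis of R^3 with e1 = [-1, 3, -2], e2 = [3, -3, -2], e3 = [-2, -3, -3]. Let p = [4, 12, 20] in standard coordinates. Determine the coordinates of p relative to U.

[p]_U is the unique c with M c = p, where M has columns e1, ..., e3.
Solving this 3x3 system gives c = (-2, -2, -4).
Check: -2e1 - 2e2 - 4e3 = [4, 12, 20].

[-2, -2, -4]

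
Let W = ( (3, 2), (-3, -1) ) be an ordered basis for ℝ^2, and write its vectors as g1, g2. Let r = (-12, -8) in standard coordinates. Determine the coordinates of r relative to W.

Write r = c_1 g1 + c_2 g2 and solve for the c_i.
System: 3c_1 - 3c_2 = -12, 2c_1 - c_2 = -8; solving gives c_1 = -4, c_2 = 0.
Check: -4g1 + 0·g2 = (-12, -8).

(-4, 0)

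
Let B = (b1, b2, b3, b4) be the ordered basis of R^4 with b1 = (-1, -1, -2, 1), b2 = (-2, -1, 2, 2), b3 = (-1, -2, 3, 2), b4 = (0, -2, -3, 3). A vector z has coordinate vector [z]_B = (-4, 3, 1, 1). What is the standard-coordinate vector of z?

By definition z = -4b1 + 3b2 + b3 + b4.
Summing componentwise gives (-3, -3, 14, 7).

(-3, -3, 14, 7)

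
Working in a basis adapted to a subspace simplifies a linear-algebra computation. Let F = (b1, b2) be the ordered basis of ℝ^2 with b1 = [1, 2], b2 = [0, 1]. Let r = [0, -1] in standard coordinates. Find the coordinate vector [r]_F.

[0, -1]

Write r = c_1 b1 + c_2 b2 and solve for the c_i.
System: c_1 + 0c_2 = 0, 2c_1 + c_2 = -1; solving gives c_1 = 0, c_2 = -1.
Check: 0·b1 - b2 = [0, -1].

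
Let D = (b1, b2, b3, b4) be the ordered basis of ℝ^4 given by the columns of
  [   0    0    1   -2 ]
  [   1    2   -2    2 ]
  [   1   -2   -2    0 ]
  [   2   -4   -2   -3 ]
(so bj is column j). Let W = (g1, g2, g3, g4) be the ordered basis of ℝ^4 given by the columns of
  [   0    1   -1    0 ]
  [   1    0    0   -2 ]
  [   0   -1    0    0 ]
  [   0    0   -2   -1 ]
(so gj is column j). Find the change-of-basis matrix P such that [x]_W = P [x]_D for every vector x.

Column j of P is [bj]_W, since P maps D-coordinates to W-coordinates.
Expressing b1 in W: b1 = g1 - g2 - g3 + 0·g4, so column 1 of P is (1, -1, -1, 0).
Doing the same for each bj gives P = [[1, 2, -2, 0], [-1, 2, 2, 0], [-1, 2, 1, 2], [0, 0, 0, -1]].

[[1, 2, -2, 0], [-1, 2, 2, 0], [-1, 2, 1, 2], [0, 0, 0, -1]]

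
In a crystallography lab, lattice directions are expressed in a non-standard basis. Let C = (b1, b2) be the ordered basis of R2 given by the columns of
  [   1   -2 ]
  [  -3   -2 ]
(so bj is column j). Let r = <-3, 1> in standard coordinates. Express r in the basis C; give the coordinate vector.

Write r = c_1 b1 + c_2 b2 and solve for the c_i.
System: c_1 - 2c_2 = -3, -3c_1 - 2c_2 = 1; solving gives c_1 = -1, c_2 = 1.
Check: -b1 + b2 = <-3, 1>.

<-1, 1>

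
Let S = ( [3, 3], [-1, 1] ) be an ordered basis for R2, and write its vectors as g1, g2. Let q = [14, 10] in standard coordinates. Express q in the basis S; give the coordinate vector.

Write q = c_1 g1 + c_2 g2 and solve for the c_i.
System: 3c_1 - c_2 = 14, 3c_1 + c_2 = 10; solving gives c_1 = 4, c_2 = -2.
Check: 4g1 - 2g2 = [14, 10].

[4, -2]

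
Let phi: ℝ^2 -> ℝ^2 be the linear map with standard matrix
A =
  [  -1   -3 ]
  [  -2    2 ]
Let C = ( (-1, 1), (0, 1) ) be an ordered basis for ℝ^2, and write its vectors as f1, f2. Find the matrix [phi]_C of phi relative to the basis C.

[[2, 3], [2, -1]]

Let P have columns f1, f2. Then [phi]_C = P^(-1) A P.
Here det P = -1, so P^(-1) is integer; computing A P first and then P^(-1)(A P) gives [[2, 3], [2, -1]].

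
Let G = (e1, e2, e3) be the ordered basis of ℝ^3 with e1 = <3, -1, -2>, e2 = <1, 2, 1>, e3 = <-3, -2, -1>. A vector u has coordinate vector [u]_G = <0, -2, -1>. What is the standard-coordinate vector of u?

By definition u = 0·e1 - 2e2 - e3.
Summing componentwise gives <1, -2, -1>.

<1, -2, -1>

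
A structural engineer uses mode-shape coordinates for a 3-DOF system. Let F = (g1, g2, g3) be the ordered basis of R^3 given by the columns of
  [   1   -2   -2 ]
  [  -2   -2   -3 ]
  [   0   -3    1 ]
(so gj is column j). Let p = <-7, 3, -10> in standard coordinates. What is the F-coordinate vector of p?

[p]_F is the unique c with M c = p, where M has columns g1, ..., g3.
Solving this 3x3 system gives c = (-3, 3, -1).
Check: -3g1 + 3g2 - g3 = <-7, 3, -10>.

<-3, 3, -1>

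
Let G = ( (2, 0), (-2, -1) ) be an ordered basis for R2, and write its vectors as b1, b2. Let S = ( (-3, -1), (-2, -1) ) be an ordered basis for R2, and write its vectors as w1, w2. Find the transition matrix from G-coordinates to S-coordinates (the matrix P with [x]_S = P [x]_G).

Column j of P is [bj]_S, since P maps G-coordinates to S-coordinates.
Expressing b1 in S: b1 = -2w1 + 2w2, so column 1 of P is (-2, 2).
Doing the same for each bj gives P = [[-2, 0], [2, 1]].

[[-2, 0], [2, 1]]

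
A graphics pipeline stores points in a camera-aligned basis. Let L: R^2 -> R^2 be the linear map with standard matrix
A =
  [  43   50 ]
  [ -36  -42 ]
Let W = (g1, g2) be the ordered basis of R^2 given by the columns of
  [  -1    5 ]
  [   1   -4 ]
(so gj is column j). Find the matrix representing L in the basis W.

The j-th column of [L]_W is [L(gj)]_W.
L(g1) = A g1 = <7, -6> = -2g1 + g2, so column 1 is <-2, 1>.
Repeating for g2 and assembling the columns gives [[-2, 0], [1, 3]].

[[-2, 0], [1, 3]]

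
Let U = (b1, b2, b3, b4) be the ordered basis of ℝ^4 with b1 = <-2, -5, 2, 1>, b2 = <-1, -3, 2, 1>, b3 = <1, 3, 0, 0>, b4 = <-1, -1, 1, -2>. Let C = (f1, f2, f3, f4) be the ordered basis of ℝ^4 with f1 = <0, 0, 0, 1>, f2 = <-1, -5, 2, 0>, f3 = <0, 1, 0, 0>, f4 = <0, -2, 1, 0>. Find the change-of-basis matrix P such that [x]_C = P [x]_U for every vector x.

[[1, 1, 0, -2], [2, 1, -1, 1], [1, 2, 2, 2], [-2, 0, 2, -1]]

Take x = bj: its U-coordinates are the j-th standard unit vector, so P e_j — column j of P — equals [bj]_C.
b1 = f1 + 2f2 + f3 - 2f4, giving column 1 = <1, 2, 1, -2>; repeating for each j gives P = [[1, 1, 0, -2], [2, 1, -1, 1], [1, 2, 2, 2], [-2, 0, 2, -1]].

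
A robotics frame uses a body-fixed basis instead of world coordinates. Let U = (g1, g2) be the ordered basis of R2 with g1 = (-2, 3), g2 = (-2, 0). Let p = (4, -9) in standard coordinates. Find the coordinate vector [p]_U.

(-3, 1)

Write p = c_1 g1 + c_2 g2 and solve for the c_i.
System: -2c_1 - 2c_2 = 4, 3c_1 + 0c_2 = -9; solving gives c_1 = -3, c_2 = 1.
Check: -3g1 + g2 = (4, -9).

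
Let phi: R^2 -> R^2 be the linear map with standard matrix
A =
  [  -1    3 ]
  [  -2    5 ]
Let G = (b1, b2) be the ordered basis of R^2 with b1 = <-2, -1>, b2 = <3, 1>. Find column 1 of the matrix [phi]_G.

Column 1 of [phi]_G is the G-coordinate vector of phi(b1).
In standard coordinates phi(b1) = A b1 = <-1, -1>.
Converting to G: <-1, -1> = 2b1 + b2, so the coordinate vector is <2, 1>.

<2, 1>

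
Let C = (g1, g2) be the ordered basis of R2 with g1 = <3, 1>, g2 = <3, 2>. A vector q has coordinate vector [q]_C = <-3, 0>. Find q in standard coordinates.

<-9, -3>

q = M [q]_C, where M has columns g1, g2.
Carrying out the matrix-vector product, q = <-9, -3>.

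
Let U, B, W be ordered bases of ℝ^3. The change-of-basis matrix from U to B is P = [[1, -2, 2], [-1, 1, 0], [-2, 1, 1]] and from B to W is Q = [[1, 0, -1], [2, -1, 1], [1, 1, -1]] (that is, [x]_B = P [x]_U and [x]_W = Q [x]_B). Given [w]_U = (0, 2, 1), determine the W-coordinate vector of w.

First [w]_B = P [w]_U = (-2, 2, 3).
Then [w]_W = Q [w]_B = (-5, -3, -3).

(-5, -3, -3)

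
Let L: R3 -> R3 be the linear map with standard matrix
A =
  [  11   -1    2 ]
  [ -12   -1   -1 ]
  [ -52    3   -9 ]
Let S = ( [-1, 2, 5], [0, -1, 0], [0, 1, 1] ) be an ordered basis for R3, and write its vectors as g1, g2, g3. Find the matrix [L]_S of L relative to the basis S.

[[3, -1, -1], [-1, -1, -1], [-2, 2, -1]]

The j-th column of [L]_S is [L(gj)]_S.
L(g1) = A g1 = [-3, 5, 13] = 3g1 - g2 - 2g3, so column 1 is [3, -1, -2].
Repeating for g2, g3 and assembling the columns gives [[3, -1, -1], [-1, -1, -1], [-2, 2, -1]].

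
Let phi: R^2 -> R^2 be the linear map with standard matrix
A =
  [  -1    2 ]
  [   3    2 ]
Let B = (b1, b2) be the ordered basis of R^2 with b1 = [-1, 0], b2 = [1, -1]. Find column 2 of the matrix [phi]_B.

[2, -1]

Compute phi(b2) = A b2 = [-3, 1] in standard coordinates.
Then write this in B-coordinates: solve for y in y_1 b1 + y_2 b2 = [-3, 1].
This gives y = [2, -1], which is column 2 of [phi]_B.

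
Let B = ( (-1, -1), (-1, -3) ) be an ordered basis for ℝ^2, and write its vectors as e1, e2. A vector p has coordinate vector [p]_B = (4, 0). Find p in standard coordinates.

(-4, -4)

By definition p = 4e1 + 0·e2.
Summing componentwise gives (-4, -4).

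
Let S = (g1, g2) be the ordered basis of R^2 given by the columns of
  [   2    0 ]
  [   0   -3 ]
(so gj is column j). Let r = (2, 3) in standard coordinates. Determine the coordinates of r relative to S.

(1, -1)

[r]_S is the unique c with M c = r, where M has columns g1, g2.
System: 2c_1 + 0c_2 = 2, 0c_1 - 3c_2 = 3; solving gives c_1 = 1, c_2 = -1.
Check: g1 - g2 = (2, 3).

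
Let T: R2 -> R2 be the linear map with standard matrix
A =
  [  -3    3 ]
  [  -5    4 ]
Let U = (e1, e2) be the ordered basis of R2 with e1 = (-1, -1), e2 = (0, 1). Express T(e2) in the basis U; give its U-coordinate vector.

Column 2 of [T]_U is the U-coordinate vector of T(e2).
In standard coordinates T(e2) = A e2 = (3, 4).
Converting to U: (3, 4) = -3e1 + e2, so the coordinate vector is (-3, 1).

(-3, 1)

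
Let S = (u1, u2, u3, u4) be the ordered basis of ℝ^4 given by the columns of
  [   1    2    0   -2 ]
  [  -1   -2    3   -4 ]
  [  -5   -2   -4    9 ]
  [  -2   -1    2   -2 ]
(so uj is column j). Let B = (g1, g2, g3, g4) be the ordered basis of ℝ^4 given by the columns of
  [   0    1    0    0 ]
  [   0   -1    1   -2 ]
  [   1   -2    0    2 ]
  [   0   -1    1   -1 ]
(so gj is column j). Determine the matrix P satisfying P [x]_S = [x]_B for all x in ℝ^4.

[[-1, 0, -2, 1], [1, 2, 0, -2], [-2, 2, 1, -2], [-1, 1, -1, 2]]

Take x = uj: its S-coordinates are the j-th standard unit vector, so P e_j — column j of P — equals [uj]_B.
u1 = -g1 + g2 - 2g3 - g4, giving column 1 = [-1, 1, -2, -1]; repeating for each j gives P = [[-1, 0, -2, 1], [1, 2, 0, -2], [-2, 2, 1, -2], [-1, 1, -1, 2]].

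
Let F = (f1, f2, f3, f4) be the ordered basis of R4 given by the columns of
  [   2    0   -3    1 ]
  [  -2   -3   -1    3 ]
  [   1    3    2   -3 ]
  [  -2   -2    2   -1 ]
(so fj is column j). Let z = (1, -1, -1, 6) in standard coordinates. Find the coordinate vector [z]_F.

Write z = c_1 f1 + ... + c_4 f4 and solve for the c_i.
Row-reducing the augmented matrix [M | z] gives c = (3, -4, 1, -2).
Check: 3f1 - 4f2 + f3 - 2f4 = (1, -1, -1, 6).

(3, -4, 1, -2)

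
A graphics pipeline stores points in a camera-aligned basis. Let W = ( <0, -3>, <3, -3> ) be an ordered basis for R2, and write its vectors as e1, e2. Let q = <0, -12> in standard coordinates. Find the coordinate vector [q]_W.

<4, 0>

We seek scalars with c_1 e1 + c_2 e2 = q; equivalently solve M c = q where the columns of M are e1, e2.
System: 0c_1 + 3c_2 = 0, -3c_1 - 3c_2 = -12; solving gives c_1 = 4, c_2 = 0.
Check: 4e1 + 0·e2 = <0, -12>.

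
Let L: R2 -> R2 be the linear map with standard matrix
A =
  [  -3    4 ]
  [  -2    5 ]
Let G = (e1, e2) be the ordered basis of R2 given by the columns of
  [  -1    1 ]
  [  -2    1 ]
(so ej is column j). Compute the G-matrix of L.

Let P have columns e1, e2. Then [L]_G = P^(-1) A P.
Here det P = 1, so P^(-1) is integer; computing A P first and then P^(-1)(A P) gives [[3, -2], [-2, -1]].

[[3, -2], [-2, -1]]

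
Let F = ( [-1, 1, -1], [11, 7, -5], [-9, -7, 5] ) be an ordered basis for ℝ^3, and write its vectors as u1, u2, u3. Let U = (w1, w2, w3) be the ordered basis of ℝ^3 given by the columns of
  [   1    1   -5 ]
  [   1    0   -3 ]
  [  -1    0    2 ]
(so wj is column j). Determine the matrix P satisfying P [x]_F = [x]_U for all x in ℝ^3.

[[1, 1, -1], [-2, 0, 2], [0, -2, 2]]

Take x = uj: its F-coordinates are the j-th standard unit vector, so P e_j — column j of P — equals [uj]_U.
u1 = w1 - 2w2 + 0·w3, giving column 1 = [1, -2, 0]; repeating for each j gives P = [[1, 1, -1], [-2, 0, 2], [0, -2, 2]].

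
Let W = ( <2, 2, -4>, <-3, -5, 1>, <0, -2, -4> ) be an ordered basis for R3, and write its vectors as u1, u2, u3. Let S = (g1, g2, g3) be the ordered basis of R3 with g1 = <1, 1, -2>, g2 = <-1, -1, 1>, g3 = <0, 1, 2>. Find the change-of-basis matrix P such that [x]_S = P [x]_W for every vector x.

[[2, -2, 0], [0, 1, 0], [0, -2, -2]]

Let M have columns uj and N have columns gj. Then for every x, N [x]_S = x = M [x]_W, so P = N^(-1) M.
Since det N = 1, N^(-1) has integer entries; multiplying gives P = [[2, -2, 0], [0, 1, 0], [0, -2, -2]].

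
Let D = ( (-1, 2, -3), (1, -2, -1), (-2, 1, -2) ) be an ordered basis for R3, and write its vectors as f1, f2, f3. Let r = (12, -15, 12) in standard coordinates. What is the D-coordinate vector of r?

(-3, 3, -3)

We seek scalars with c_1 f1 + ... + c_3 f3 = r; equivalently solve M c = r where the columns of M are f1, ..., f3.
Row-reducing the augmented matrix [M | r] gives c = (-3, 3, -3).
Check: -3f1 + 3f2 - 3f3 = (12, -15, 12).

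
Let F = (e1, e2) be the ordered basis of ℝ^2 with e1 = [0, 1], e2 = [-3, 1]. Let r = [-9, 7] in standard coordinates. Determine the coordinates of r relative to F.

[4, 3]

We seek scalars with c_1 e1 + c_2 e2 = r; equivalently solve M c = r where the columns of M are e1, e2.
System: 0c_1 - 3c_2 = -9, c_1 + c_2 = 7; solving gives c_1 = 4, c_2 = 3.
Check: 4e1 + 3e2 = [-9, 7].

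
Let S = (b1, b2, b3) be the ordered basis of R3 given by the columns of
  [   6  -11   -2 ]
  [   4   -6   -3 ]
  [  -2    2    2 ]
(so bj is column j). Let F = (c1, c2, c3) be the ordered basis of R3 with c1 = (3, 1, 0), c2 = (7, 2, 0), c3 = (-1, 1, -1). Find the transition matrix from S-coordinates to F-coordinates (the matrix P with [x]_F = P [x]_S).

Take x = bj: its S-coordinates are the j-th standard unit vector, so P e_j — column j of P — equals [bj]_F.
b1 = -2c1 + 2c2 + 2c3, giving column 1 = (-2, 2, 2); repeating for each j gives P = [[-2, -2, 1], [2, -1, -1], [2, -2, -2]].

[[-2, -2, 1], [2, -1, -1], [2, -2, -2]]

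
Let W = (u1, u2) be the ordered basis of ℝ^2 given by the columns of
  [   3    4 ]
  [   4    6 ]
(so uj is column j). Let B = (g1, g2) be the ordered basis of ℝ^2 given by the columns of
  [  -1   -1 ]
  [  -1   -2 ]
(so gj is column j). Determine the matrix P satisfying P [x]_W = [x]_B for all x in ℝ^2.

Let M have columns uj and N have columns gj. Then for every x, N [x]_B = x = M [x]_W, so P = N^(-1) M.
Since det N = 1, N^(-1) has integer entries; multiplying gives P = [[-2, -2], [-1, -2]].

[[-2, -2], [-1, -2]]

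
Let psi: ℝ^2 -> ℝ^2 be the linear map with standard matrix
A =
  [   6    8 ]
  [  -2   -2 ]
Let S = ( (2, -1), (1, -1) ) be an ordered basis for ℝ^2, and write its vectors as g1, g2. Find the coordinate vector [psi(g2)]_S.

(-2, 2)

Column 2 of [psi]_S is the S-coordinate vector of psi(g2).
In standard coordinates psi(g2) = A g2 = (-2, 0).
Converting to S: (-2, 0) = -2g1 + 2g2, so the coordinate vector is (-2, 2).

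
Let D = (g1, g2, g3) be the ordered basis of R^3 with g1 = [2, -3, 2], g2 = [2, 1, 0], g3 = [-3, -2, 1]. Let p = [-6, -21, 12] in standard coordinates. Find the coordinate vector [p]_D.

[p]_D is the unique c with M c = p, where M has columns g1, ..., g3.
Solving this 3x3 system gives c = (4, -1, 4).
Check: 4g1 - g2 + 4g3 = [-6, -21, 12].

[4, -1, 4]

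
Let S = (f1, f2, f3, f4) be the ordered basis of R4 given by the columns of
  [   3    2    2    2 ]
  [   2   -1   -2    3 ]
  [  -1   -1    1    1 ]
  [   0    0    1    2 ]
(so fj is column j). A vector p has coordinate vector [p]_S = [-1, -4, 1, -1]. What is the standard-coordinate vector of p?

[-11, -3, 5, -1]

The coordinates say p = -f1 - 4f2 + f3 - f4; adding the scaled basis vectors gives [-11, -3, 5, -1].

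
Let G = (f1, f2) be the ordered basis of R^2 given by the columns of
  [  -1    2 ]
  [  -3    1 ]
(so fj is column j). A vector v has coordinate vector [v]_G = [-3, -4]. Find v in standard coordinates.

v = M [v]_G, where M has columns f1, f2.
Carrying out the matrix-vector product, v = [-5, 5].

[-5, 5]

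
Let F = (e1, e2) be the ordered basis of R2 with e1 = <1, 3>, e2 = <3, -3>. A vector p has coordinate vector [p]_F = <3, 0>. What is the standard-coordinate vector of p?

The coordinates say p = 3e1 + 0·e2; adding the scaled basis vectors gives <3, 9>.

<3, 9>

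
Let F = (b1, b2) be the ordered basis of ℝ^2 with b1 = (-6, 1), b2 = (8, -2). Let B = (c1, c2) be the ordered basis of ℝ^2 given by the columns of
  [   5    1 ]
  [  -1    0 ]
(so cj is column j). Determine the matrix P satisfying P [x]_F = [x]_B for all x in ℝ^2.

Let M have columns bj and N have columns cj. Then for every x, N [x]_B = x = M [x]_F, so P = N^(-1) M.
Since det N = 1, N^(-1) has integer entries; multiplying gives P = [[-1, 2], [-1, -2]].

[[-1, 2], [-1, -2]]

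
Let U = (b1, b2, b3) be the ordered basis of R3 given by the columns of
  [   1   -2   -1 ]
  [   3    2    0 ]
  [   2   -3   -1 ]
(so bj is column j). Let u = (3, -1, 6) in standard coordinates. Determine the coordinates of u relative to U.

(1, -2, 2)

[u]_U is the unique c with M c = u, where M has columns b1, ..., b3.
Gaussian elimination on [M | u] yields c = (1, -2, 2).
Check: b1 - 2b2 + 2b3 = (3, -1, 6).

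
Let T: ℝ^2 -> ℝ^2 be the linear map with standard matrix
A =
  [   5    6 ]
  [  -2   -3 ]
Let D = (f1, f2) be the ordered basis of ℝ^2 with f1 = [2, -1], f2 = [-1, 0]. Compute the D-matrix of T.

With P the matrix whose columns are f1, f2, [T]_D = P^(-1) A P.
Column by column: T(f1) = A f1 = [4, -1]; its D-coordinates [1, -2] give column 1.
Continuing for each basis vector yields [T]_D = [[1, -2], [-2, 1]].

[[1, -2], [-2, 1]]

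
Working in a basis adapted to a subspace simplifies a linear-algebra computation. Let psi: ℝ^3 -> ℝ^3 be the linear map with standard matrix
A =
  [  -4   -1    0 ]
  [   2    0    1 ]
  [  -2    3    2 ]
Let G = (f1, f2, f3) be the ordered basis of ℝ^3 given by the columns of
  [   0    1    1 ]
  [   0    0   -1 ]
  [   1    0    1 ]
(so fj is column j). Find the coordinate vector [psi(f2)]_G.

[0, -2, -2]

Column 2 of [psi]_G is the G-coordinate vector of psi(f2).
In standard coordinates psi(f2) = A f2 = [-4, 2, -2].
Converting to G: [-4, 2, -2] = 0·f1 - 2f2 - 2f3, so the coordinate vector is [0, -2, -2].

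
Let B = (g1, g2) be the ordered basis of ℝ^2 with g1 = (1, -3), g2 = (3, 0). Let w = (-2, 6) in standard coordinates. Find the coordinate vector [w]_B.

(-2, 0)

We seek scalars with c_1 g1 + c_2 g2 = w; equivalently solve M c = w where the columns of M are g1, g2.
System: c_1 + 3c_2 = -2, -3c_1 + 0c_2 = 6; solving gives c_1 = -2, c_2 = 0.
Check: -2g1 + 0·g2 = (-2, 6).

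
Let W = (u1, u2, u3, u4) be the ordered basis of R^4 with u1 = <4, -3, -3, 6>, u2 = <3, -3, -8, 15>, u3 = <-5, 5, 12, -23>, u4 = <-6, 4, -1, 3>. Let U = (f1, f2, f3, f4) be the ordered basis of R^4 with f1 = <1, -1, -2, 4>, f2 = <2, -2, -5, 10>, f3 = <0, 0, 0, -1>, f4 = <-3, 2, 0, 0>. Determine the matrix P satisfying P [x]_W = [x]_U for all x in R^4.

[[-1, -1, -1, -2], [1, 2, -2, 1], [0, 1, -1, -1], [-1, 0, 0, 2]]

Column j of P is [uj]_U, since P maps W-coordinates to U-coordinates.
Expressing u1 in U: u1 = -f1 + f2 + 0·f3 - f4, so column 1 of P is <-1, 1, 0, -1>.
Doing the same for each uj gives P = [[-1, -1, -1, -2], [1, 2, -2, 1], [0, 1, -1, -1], [-1, 0, 0, 2]].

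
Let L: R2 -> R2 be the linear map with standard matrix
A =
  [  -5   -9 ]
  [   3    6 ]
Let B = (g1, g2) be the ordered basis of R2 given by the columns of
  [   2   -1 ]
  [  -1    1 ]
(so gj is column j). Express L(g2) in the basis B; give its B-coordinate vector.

(-1, 2)

Column 2 of [L]_B is the B-coordinate vector of L(g2).
In standard coordinates L(g2) = A g2 = (-4, 3).
Converting to B: (-4, 3) = -g1 + 2g2, so the coordinate vector is (-1, 2).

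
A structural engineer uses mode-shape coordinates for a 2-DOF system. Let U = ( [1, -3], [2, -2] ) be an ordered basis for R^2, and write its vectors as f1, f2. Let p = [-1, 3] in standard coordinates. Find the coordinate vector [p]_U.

[p]_U is the unique c with M c = p, where M has columns f1, f2.
System: c_1 + 2c_2 = -1, -3c_1 - 2c_2 = 3; solving gives c_1 = -1, c_2 = 0.
Check: -f1 + 0·f2 = [-1, 3].

[-1, 0]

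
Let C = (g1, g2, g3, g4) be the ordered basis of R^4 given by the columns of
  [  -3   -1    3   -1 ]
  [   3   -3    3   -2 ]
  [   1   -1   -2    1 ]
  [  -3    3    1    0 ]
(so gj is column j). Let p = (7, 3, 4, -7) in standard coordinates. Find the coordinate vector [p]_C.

(-2, -4, -1, 0)

[p]_C is the unique c with M c = p, where M has columns g1, ..., g4.
Solving this 4x4 system gives c = (-2, -4, -1, 0).
Check: -2g1 - 4g2 - g3 + 0·g4 = (7, 3, 4, -7).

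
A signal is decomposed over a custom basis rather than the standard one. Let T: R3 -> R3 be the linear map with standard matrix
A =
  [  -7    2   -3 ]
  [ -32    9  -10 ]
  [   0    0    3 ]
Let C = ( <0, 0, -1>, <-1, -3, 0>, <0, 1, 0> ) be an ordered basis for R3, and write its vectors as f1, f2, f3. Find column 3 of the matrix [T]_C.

Column 3 of [T]_C is the C-coordinate vector of T(f3).
In standard coordinates T(f3) = A f3 = <2, 9, 0>.
Converting to C: <2, 9, 0> = 0·f1 - 2f2 + 3f3, so the coordinate vector is <0, -2, 3>.

<0, -2, 3>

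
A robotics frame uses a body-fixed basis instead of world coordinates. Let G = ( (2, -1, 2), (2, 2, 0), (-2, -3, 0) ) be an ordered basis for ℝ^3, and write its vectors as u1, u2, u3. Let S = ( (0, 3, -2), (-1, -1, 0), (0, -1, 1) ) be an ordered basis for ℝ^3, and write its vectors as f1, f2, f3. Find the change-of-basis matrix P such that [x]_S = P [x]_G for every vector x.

[[-1, 0, -1], [-2, -2, 2], [0, 0, -2]]

Let M have columns uj and N have columns fj. Then for every x, N [x]_S = x = M [x]_G, so P = N^(-1) M.
Since det N = 1, N^(-1) has integer entries; multiplying gives P = [[-1, 0, -1], [-2, -2, 2], [0, 0, -2]].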